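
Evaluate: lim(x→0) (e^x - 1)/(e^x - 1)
This is a 0/0 indeterminate form.

Apply L'Hôpital's rule: differentiate numerator and denominator separately.
  f(x) = e^(x) - 1   ⇒   f'(x) = e^(x)
  g(x) = e^(x) - 1   ⇒   g'(x) = e^(x)
  lim(x→0) f'(x)/g'(x) = lim(x→0) (e^(x))/(e^(x))
  = 1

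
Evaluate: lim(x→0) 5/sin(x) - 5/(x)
This is an ∞-∞ indeterminate form.

Combine fractions or rationalize to convert ∞-∞ to 0/0 form:
  lim(x→0) 5/sin(x) - 5/(x) = 0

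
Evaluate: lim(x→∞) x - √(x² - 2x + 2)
This is an ∞-∞ indeterminate form.

Combine fractions or rationalize to convert ∞-∞ to 0/0 form:
  lim(x→∞) x - √(x² - 2x + 2) = 1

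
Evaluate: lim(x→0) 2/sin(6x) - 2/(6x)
This is an ∞-∞ indeterminate form.

Combine fractions or rationalize to convert ∞-∞ to 0/0 form:
  lim(x→0) 2/sin(6x) - 2/(6x) = 0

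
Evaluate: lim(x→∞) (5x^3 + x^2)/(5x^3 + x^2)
This is an ∞/∞ indeterminate form.

Apply L'Hôpital's rule: differentiate numerator and denominator separately.
  f(x) = 5·x^3 + x^2   ⇒   f'(x) = 15·x^2 + 2·x
  g(x) = 5·x^3 + x^2   ⇒   g'(x) = 15·x^2 + 2·x
  lim(x→∞) f'(x)/g'(x) = lim(x→∞) (15·x^2 + 2·x)/(15·x^2 + 2·x)
  = 1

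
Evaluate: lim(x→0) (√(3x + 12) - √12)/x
This is a standard limit.

Factor or rationalize the expression:
  lim(x→0) (√(3x + 12) - √12)/x = sqrt(3)/4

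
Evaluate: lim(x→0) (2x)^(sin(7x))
This is an exponential indeterminate form.

For exponential indeterminate forms, take the natural log:
  Let L = lim(x→0) (2x)^(sin(7x))
  Then ln(L) = lim(x→0) [exponent × ln(base)]
  Evaluate using L'Hôpital or standard limits, then exponentiate.
  L = 1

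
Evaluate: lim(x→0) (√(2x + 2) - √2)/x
This is a standard limit.

Factor or rationalize the expression:
  lim(x→0) (√(2x + 2) - √2)/x = sqrt(2)/2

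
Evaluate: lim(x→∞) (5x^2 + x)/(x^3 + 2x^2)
This is an ∞/∞ indeterminate form.

Apply L'Hôpital's rule: differentiate numerator and denominator separately.
  f(x) = 5·x^2 + x   ⇒   f'(x) = 10·x + 1
  g(x) = x^3 + 2·x^2   ⇒   g'(x) = 3·x^2 + 4·x
  lim(x→∞) f'(x)/g'(x) = lim(x→∞) (10·x + 1)/(3·x^2 + 4·x)
  = 0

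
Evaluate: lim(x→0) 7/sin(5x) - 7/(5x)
This is an ∞-∞ indeterminate form.

Combine fractions or rationalize to convert ∞-∞ to 0/0 form:
  lim(x→0) 7/sin(5x) - 7/(5x) = 0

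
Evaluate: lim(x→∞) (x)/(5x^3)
This is an ∞/∞ indeterminate form.

Apply L'Hôpital's rule: differentiate numerator and denominator separately.
  f(x) = x   ⇒   f'(x) = 1
  g(x) = 5·x^3   ⇒   g'(x) = 15·x^2
  lim(x→∞) f'(x)/g'(x) = lim(x→∞) (1)/(15·x^2)
  = 0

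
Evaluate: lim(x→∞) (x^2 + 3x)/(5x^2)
This is an ∞/∞ indeterminate form.

Apply L'Hôpital's rule: differentiate numerator and denominator separately.
  f(x) = x^2 + 3·x   ⇒   f'(x) = 2·x + 3
  g(x) = 5·x^2   ⇒   g'(x) = 10·x
  lim(x→∞) f'(x)/g'(x) = lim(x→∞) (2·x + 3)/(10·x)
  = 1/5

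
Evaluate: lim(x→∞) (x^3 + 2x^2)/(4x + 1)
This is an ∞/∞ indeterminate form.

Apply L'Hôpital's rule: differentiate numerator and denominator separately.
  f(x) = x^3 + 2·x^2   ⇒   f'(x) = 3·x^2 + 4·x
  g(x) = 4·x + 1   ⇒   g'(x) = 4
  lim(x→∞) f'(x)/g'(x) = lim(x→∞) (3·x^2 + 4·x)/(4)
  = ∞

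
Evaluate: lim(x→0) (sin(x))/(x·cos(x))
This is a 0/0 indeterminate form.

Apply L'Hôpital's rule: differentiate numerator and denominator separately.
  f(x) = sin(x)   ⇒   f'(x) = cos(x)
  g(x) = x·cos(x)   ⇒   g'(x) = -x·sin(x) + cos(x)
  lim(x→0) f'(x)/g'(x) = lim(x→0) (cos(x))/(-x·sin(x) + cos(x))
  = 1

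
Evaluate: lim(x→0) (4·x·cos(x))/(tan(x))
This is a 0/0 indeterminate form.

Apply L'Hôpital's rule: differentiate numerator and denominator separately.
  f(x) = 4·x·cos(x)   ⇒   f'(x) = -4·x·sin(x) + 4·cos(x)
  g(x) = tan(x)   ⇒   g'(x) = tan(x)^2 + 1
  lim(x→0) f'(x)/g'(x) = lim(x→0) (-4·x·sin(x) + 4·cos(x))/(tan(x)^2 + 1)
  = 4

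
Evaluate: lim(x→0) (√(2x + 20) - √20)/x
This is a standard limit.

Factor or rationalize the expression:
  lim(x→0) (√(2x + 20) - √20)/x = sqrt(5)/10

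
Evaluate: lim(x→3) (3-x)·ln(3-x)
This is a 0·∞ indeterminate form.

Rewrite 0·∞ as a quotient (0/0 or ∞/∞ form), then apply L'Hôpital's rule:
  lim(x→3) (3-x)·ln(3-x) = 0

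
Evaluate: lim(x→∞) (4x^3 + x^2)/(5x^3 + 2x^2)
This is an ∞/∞ indeterminate form.

Apply L'Hôpital's rule: differentiate numerator and denominator separately.
  f(x) = 4·x^3 + x^2   ⇒   f'(x) = 12·x^2 + 2·x
  g(x) = 5·x^3 + 2·x^2   ⇒   g'(x) = 15·x^2 + 4·x
  lim(x→∞) f'(x)/g'(x) = lim(x→∞) (12·x^2 + 2·x)/(15·x^2 + 4·x)
  = 4/5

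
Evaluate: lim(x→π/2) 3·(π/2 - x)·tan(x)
This is a 0·∞ indeterminate form.

Rewrite 0·∞ as a quotient (0/0 or ∞/∞ form), then apply L'Hôpital's rule:
  lim(x→π/2) 3·(π/2 - x)·tan(x) = 3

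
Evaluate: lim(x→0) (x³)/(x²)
This is a 0/0 indeterminate form.

Apply L'Hôpital's rule: differentiate numerator and denominator separately.
  f(x) = x^3   ⇒   f'(x) = 3·x^2
  g(x) = x^2   ⇒   g'(x) = 2·x
  lim(x→0) f'(x)/g'(x) = lim(x→0) (3·x^2)/(2·x)
  = 0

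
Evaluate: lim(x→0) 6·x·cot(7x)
This is a 0·∞ indeterminate form.

Rewrite 0·∞ as a quotient (0/0 or ∞/∞ form), then apply L'Hôpital's rule:
  lim(x→0) 6·x·cot(7x) = 6/7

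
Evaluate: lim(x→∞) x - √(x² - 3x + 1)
This is an ∞-∞ indeterminate form.

Combine fractions or rationalize to convert ∞-∞ to 0/0 form:
  lim(x→∞) x - √(x² - 3x + 1) = 3/2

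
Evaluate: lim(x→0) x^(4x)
This is an exponential indeterminate form.

For exponential indeterminate forms, take the natural log:
  Let L = lim(x→0) x^(4x)
  Then ln(L) = lim(x→0) [exponent × ln(base)]
  Evaluate using L'Hôpital or standard limits, then exponentiate.
  L = 1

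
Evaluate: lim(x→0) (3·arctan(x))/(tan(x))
This is a 0/0 indeterminate form.

Apply L'Hôpital's rule: differentiate numerator and denominator separately.
  f(x) = 3·atan(x)   ⇒   f'(x) = 3/(x^2 + 1)
  g(x) = tan(x)   ⇒   g'(x) = tan(x)^2 + 1
  lim(x→0) f'(x)/g'(x) = lim(x→0) (3/(x^2 + 1))/(tan(x)^2 + 1)
  = 3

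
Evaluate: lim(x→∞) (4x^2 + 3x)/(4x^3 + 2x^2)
This is an ∞/∞ indeterminate form.

Apply L'Hôpital's rule: differentiate numerator and denominator separately.
  f(x) = 4·x^2 + 3·x   ⇒   f'(x) = 8·x + 3
  g(x) = 4·x^3 + 2·x^2   ⇒   g'(x) = 12·x^2 + 4·x
  lim(x→∞) f'(x)/g'(x) = lim(x→∞) (8·x + 3)/(12·x^2 + 4·x)
  = 0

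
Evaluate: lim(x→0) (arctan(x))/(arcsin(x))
This is a 0/0 indeterminate form.

Apply L'Hôpital's rule: differentiate numerator and denominator separately.
  f(x) = atan(x)   ⇒   f'(x) = 1/(x^2 + 1)
  g(x) = asin(x)   ⇒   g'(x) = 1/sqrt(1 - x^2)
  lim(x→0) f'(x)/g'(x) = lim(x→0) (1/(x^2 + 1))/(1/sqrt(1 - x^2))
  = 1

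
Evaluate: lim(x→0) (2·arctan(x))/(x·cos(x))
This is a 0/0 indeterminate form.

Apply L'Hôpital's rule: differentiate numerator and denominator separately.
  f(x) = 2·atan(x)   ⇒   f'(x) = 2/(x^2 + 1)
  g(x) = x·cos(x)   ⇒   g'(x) = -x·sin(x) + cos(x)
  lim(x→0) f'(x)/g'(x) = lim(x→0) (2/(x^2 + 1))/(-x·sin(x) + cos(x))
  = 2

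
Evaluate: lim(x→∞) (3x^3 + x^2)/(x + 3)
This is an ∞/∞ indeterminate form.

Apply L'Hôpital's rule: differentiate numerator and denominator separately.
  f(x) = 3·x^3 + x^2   ⇒   f'(x) = 9·x^2 + 2·x
  g(x) = x + 3   ⇒   g'(x) = 1
  lim(x→∞) f'(x)/g'(x) = lim(x→∞) (9·x^2 + 2·x)/(1)
  = ∞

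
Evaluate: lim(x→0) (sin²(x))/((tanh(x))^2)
This is a 0/0 indeterminate form.

Apply L'Hôpital's rule: differentiate numerator and denominator separately.
  f(x) = sin(x)^2   ⇒   f'(x) = 2·sin(x)·cos(x)
  g(x) = tanh(x)^2   ⇒   g'(x) = (2 - 2·tanh(x)^2)·tanh(x)
  lim(x→0) f'(x)/g'(x) = lim(x→0) (2·sin(x)·cos(x))/((2 - 2·tanh(x)^2)·tanh(x))
  = 1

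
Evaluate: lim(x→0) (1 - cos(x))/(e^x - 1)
This is a 0/0 indeterminate form.

Apply L'Hôpital's rule: differentiate numerator and denominator separately.
  f(x) = 1 - cos(x)   ⇒   f'(x) = sin(x)
  g(x) = e^(x) - 1   ⇒   g'(x) = e^(x)
  lim(x→0) f'(x)/g'(x) = lim(x→0) (sin(x))/(e^(x))
  = 0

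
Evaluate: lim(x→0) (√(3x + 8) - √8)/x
This is a standard limit.

Factor or rationalize the expression:
  lim(x→0) (√(3x + 8) - √8)/x = 3·sqrt(2)/8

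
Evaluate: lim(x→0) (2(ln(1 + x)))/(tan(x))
This is a 0/0 indeterminate form.

Apply L'Hôpital's rule: differentiate numerator and denominator separately.
  f(x) = 2·ln(x + 1)   ⇒   f'(x) = 2/(x + 1)
  g(x) = tan(x)   ⇒   g'(x) = tan(x)^2 + 1
  lim(x→0) f'(x)/g'(x) = lim(x→0) (2/(x + 1))/(tan(x)^2 + 1)
  = 2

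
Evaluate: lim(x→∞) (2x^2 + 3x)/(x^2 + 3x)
This is an ∞/∞ indeterminate form.

Apply L'Hôpital's rule: differentiate numerator and denominator separately.
  f(x) = 2·x^2 + 3·x   ⇒   f'(x) = 4·x + 3
  g(x) = x^2 + 3·x   ⇒   g'(x) = 2·x + 3
  lim(x→∞) f'(x)/g'(x) = lim(x→∞) (4·x + 3)/(2·x + 3)
  = 2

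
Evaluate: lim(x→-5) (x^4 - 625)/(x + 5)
This is a standard limit.

Factor or rationalize the expression:
  lim(x→-5) (x^4 - 625)/(x + 5) = -500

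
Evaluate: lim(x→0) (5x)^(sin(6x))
This is an exponential indeterminate form.

For exponential indeterminate forms, take the natural log:
  Let L = lim(x→0) (5x)^(sin(6x))
  Then ln(L) = lim(x→0) [exponent × ln(base)]
  Evaluate using L'Hôpital or standard limits, then exponentiate.
  L = 1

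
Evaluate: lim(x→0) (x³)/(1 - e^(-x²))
This is a 0/0 indeterminate form.

Apply L'Hôpital's rule: differentiate numerator and denominator separately.
  f(x) = x^3   ⇒   f'(x) = 3·x^2
  g(x) = 1 - e^(-x^2)   ⇒   g'(x) = 2·x·e^(-x^2)
  lim(x→0) f'(x)/g'(x) = lim(x→0) (3·x^2)/(2·x·e^(-x^2))
  = 0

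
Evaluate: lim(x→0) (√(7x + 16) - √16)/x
This is a standard limit.

Factor or rationalize the expression:
  lim(x→0) (√(7x + 16) - √16)/x = 7/8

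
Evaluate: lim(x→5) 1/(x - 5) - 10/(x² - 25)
This is an ∞-∞ indeterminate form.

Combine fractions or rationalize to convert ∞-∞ to 0/0 form:
  lim(x→5) 1/(x - 5) - 10/(x² - 25) = 1/10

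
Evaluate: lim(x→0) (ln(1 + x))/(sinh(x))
This is a 0/0 indeterminate form.

Apply L'Hôpital's rule: differentiate numerator and denominator separately.
  f(x) = ln(x + 1)   ⇒   f'(x) = 1/(x + 1)
  g(x) = sinh(x)   ⇒   g'(x) = cosh(x)
  lim(x→0) f'(x)/g'(x) = lim(x→0) (1/(x + 1))/(cosh(x))
  = 1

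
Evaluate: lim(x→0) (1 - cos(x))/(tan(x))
This is a 0/0 indeterminate form.

Apply L'Hôpital's rule: differentiate numerator and denominator separately.
  f(x) = 1 - cos(x)   ⇒   f'(x) = sin(x)
  g(x) = tan(x)   ⇒   g'(x) = tan(x)^2 + 1
  lim(x→0) f'(x)/g'(x) = lim(x→0) (sin(x))/(tan(x)^2 + 1)
  = 0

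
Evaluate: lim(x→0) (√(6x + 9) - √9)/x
This is a standard limit.

Factor or rationalize the expression:
  lim(x→0) (√(6x + 9) - √9)/x = 1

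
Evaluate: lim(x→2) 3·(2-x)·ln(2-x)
This is a 0·∞ indeterminate form.

Rewrite 0·∞ as a quotient (0/0 or ∞/∞ form), then apply L'Hôpital's rule:
  lim(x→2) 3·(2-x)·ln(2-x) = 0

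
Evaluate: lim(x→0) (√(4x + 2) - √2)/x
This is a standard limit.

Factor or rationalize the expression:
  lim(x→0) (√(4x + 2) - √2)/x = sqrt(2)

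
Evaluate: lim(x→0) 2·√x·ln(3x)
This is a 0·∞ indeterminate form.

Rewrite 0·∞ as a quotient (0/0 or ∞/∞ form), then apply L'Hôpital's rule:
  lim(x→0) 2·√x·ln(3x) = 0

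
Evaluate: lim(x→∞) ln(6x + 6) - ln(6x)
This is an ∞-∞ indeterminate form.

Combine fractions or rationalize to convert ∞-∞ to 0/0 form:
  lim(x→∞) ln(6x + 6) - ln(6x) = 0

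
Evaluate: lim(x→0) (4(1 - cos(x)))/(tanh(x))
This is a 0/0 indeterminate form.

Apply L'Hôpital's rule: differentiate numerator and denominator separately.
  f(x) = 4 - 4·cos(x)   ⇒   f'(x) = 4·sin(x)
  g(x) = tanh(x)   ⇒   g'(x) = 1 - tanh(x)^2
  lim(x→0) f'(x)/g'(x) = lim(x→0) (4·sin(x))/(1 - tanh(x)^2)
  = 0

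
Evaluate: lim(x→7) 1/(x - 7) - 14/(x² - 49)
This is an ∞-∞ indeterminate form.

Combine fractions or rationalize to convert ∞-∞ to 0/0 form:
  lim(x→7) 1/(x - 7) - 14/(x² - 49) = 1/14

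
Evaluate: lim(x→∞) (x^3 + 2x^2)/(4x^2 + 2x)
This is an ∞/∞ indeterminate form.

Apply L'Hôpital's rule: differentiate numerator and denominator separately.
  f(x) = x^3 + 2·x^2   ⇒   f'(x) = 3·x^2 + 4·x
  g(x) = 4·x^2 + 2·x   ⇒   g'(x) = 8·x + 2
  lim(x→∞) f'(x)/g'(x) = lim(x→∞) (3·x^2 + 4·x)/(8·x + 2)
  = ∞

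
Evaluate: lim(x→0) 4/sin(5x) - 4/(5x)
This is an ∞-∞ indeterminate form.

Combine fractions or rationalize to convert ∞-∞ to 0/0 form:
  lim(x→0) 4/sin(5x) - 4/(5x) = 0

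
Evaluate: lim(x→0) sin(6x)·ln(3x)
This is a 0·∞ indeterminate form.

Rewrite 0·∞ as a quotient (0/0 or ∞/∞ form), then apply L'Hôpital's rule:
  lim(x→0) sin(6x)·ln(3x) = 0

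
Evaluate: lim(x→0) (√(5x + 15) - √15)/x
This is a standard limit.

Factor or rationalize the expression:
  lim(x→0) (√(5x + 15) - √15)/x = sqrt(15)/6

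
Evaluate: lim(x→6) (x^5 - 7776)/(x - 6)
This is a standard limit.

Factor or rationalize the expression:
  lim(x→6) (x^5 - 7776)/(x - 6) = 6480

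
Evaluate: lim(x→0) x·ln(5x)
This is a 0·∞ indeterminate form.

Rewrite 0·∞ as a quotient (0/0 or ∞/∞ form), then apply L'Hôpital's rule:
  lim(x→0) x·ln(5x) = 0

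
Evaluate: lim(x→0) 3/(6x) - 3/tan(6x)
This is an ∞-∞ indeterminate form.

Combine fractions or rationalize to convert ∞-∞ to 0/0 form:
  lim(x→0) 3/(6x) - 3/tan(6x) = 0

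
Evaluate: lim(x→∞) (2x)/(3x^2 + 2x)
This is an ∞/∞ indeterminate form.

Apply L'Hôpital's rule: differentiate numerator and denominator separately.
  f(x) = 2·x   ⇒   f'(x) = 2
  g(x) = 3·x^2 + 2·x   ⇒   g'(x) = 6·x + 2
  lim(x→∞) f'(x)/g'(x) = lim(x→∞) (2)/(6·x + 2)
  = 0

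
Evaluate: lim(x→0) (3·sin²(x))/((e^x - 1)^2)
This is a 0/0 indeterminate form.

Apply L'Hôpital's rule: differentiate numerator and denominator separately.
  f(x) = 3·sin(x)^2   ⇒   f'(x) = 6·sin(x)·cos(x)
  g(x) = (e^(x) - 1)^2   ⇒   g'(x) = 2·(e^(x) - 1)·e^(x)
  lim(x→0) f'(x)/g'(x) = lim(x→0) (6·sin(x)·cos(x))/(2·(e^(x) - 1)·e^(x))
  = 3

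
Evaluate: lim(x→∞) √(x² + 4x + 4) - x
This is an ∞-∞ indeterminate form.

Combine fractions or rationalize to convert ∞-∞ to 0/0 form:
  lim(x→∞) √(x² + 4x + 4) - x = 2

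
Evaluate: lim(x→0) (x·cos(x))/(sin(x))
This is a 0/0 indeterminate form.

Apply L'Hôpital's rule: differentiate numerator and denominator separately.
  f(x) = x·cos(x)   ⇒   f'(x) = -x·sin(x) + cos(x)
  g(x) = sin(x)   ⇒   g'(x) = cos(x)
  lim(x→0) f'(x)/g'(x) = lim(x→0) (-x·sin(x) + cos(x))/(cos(x))
  = 1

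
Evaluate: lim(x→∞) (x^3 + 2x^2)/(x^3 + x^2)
This is an ∞/∞ indeterminate form.

Apply L'Hôpital's rule: differentiate numerator and denominator separately.
  f(x) = x^3 + 2·x^2   ⇒   f'(x) = 3·x^2 + 4·x
  g(x) = x^3 + x^2   ⇒   g'(x) = 3·x^2 + 2·x
  lim(x→∞) f'(x)/g'(x) = lim(x→∞) (3·x^2 + 4·x)/(3·x^2 + 2·x)
  = 1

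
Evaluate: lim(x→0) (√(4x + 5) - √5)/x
This is a standard limit.

Factor or rationalize the expression:
  lim(x→0) (√(4x + 5) - √5)/x = 2·sqrt(5)/5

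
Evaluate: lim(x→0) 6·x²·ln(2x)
This is a 0·∞ indeterminate form.

Rewrite 0·∞ as a quotient (0/0 or ∞/∞ form), then apply L'Hôpital's rule:
  lim(x→0) 6·x²·ln(2x) = 0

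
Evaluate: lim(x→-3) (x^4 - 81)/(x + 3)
This is a standard limit.

Factor or rationalize the expression:
  lim(x→-3) (x^4 - 81)/(x + 3) = -108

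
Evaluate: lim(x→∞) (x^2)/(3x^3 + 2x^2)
This is an ∞/∞ indeterminate form.

Apply L'Hôpital's rule: differentiate numerator and denominator separately.
  f(x) = x^2   ⇒   f'(x) = 2·x
  g(x) = 3·x^3 + 2·x^2   ⇒   g'(x) = 9·x^2 + 4·x
  lim(x→∞) f'(x)/g'(x) = lim(x→∞) (2·x)/(9·x^2 + 4·x)
  = 0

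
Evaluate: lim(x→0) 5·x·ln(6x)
This is a 0·∞ indeterminate form.

Rewrite 0·∞ as a quotient (0/0 or ∞/∞ form), then apply L'Hôpital's rule:
  lim(x→0) 5·x·ln(6x) = 0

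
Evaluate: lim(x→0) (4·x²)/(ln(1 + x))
This is a 0/0 indeterminate form.

Apply L'Hôpital's rule: differentiate numerator and denominator separately.
  f(x) = 4·x^2   ⇒   f'(x) = 8·x
  g(x) = ln(x + 1)   ⇒   g'(x) = 1/(x + 1)
  lim(x→0) f'(x)/g'(x) = lim(x→0) (8·x)/(1/(x + 1))
  = 0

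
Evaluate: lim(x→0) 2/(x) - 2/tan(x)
This is an ∞-∞ indeterminate form.

Combine fractions or rationalize to convert ∞-∞ to 0/0 form:
  lim(x→0) 2/(x) - 2/tan(x) = 0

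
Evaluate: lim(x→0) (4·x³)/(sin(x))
This is a 0/0 indeterminate form.

Apply L'Hôpital's rule: differentiate numerator and denominator separately.
  f(x) = 4·x^3   ⇒   f'(x) = 12·x^2
  g(x) = sin(x)   ⇒   g'(x) = cos(x)
  lim(x→0) f'(x)/g'(x) = lim(x→0) (12·x^2)/(cos(x))
  = 0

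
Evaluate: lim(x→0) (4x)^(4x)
This is an exponential indeterminate form.

For exponential indeterminate forms, take the natural log:
  Let L = lim(x→0) (4x)^(4x)
  Then ln(L) = lim(x→0) [exponent × ln(base)]
  Evaluate using L'Hôpital or standard limits, then exponentiate.
  L = 1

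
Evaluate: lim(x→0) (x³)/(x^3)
This is a 0/0 indeterminate form.

Apply L'Hôpital's rule: differentiate numerator and denominator separately.
  f(x) = x^3   ⇒   f'(x) = 3·x^2
  g(x) = x^3   ⇒   g'(x) = 3·x^2
  lim(x→0) f'(x)/g'(x) = lim(x→0) (3·x^2)/(3·x^2)
  = 1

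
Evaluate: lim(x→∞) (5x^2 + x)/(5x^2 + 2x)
This is an ∞/∞ indeterminate form.

Apply L'Hôpital's rule: differentiate numerator and denominator separately.
  f(x) = 5·x^2 + x   ⇒   f'(x) = 10·x + 1
  g(x) = 5·x^2 + 2·x   ⇒   g'(x) = 10·x + 2
  lim(x→∞) f'(x)/g'(x) = lim(x→∞) (10·x + 1)/(10·x + 2)
  = 1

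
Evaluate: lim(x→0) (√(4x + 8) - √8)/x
This is a standard limit.

Factor or rationalize the expression:
  lim(x→0) (√(4x + 8) - √8)/x = sqrt(2)/2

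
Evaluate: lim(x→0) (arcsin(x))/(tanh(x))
This is a 0/0 indeterminate form.

Apply L'Hôpital's rule: differentiate numerator and denominator separately.
  f(x) = asin(x)   ⇒   f'(x) = 1/sqrt(1 - x^2)
  g(x) = tanh(x)   ⇒   g'(x) = 1 - tanh(x)^2
  lim(x→0) f'(x)/g'(x) = lim(x→0) (1/sqrt(1 - x^2))/(1 - tanh(x)^2)
  = 1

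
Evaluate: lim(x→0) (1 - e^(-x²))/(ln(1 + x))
This is a 0/0 indeterminate form.

Apply L'Hôpital's rule: differentiate numerator and denominator separately.
  f(x) = 1 - e^(-x^2)   ⇒   f'(x) = 2·x·e^(-x^2)
  g(x) = ln(x + 1)   ⇒   g'(x) = 1/(x + 1)
  lim(x→0) f'(x)/g'(x) = lim(x→0) (2·x·e^(-x^2))/(1/(x + 1))
  = 0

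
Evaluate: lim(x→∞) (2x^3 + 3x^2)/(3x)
This is an ∞/∞ indeterminate form.

Apply L'Hôpital's rule: differentiate numerator and denominator separately.
  f(x) = 2·x^3 + 3·x^2   ⇒   f'(x) = 6·x^2 + 6·x
  g(x) = 3·x   ⇒   g'(x) = 3
  lim(x→∞) f'(x)/g'(x) = lim(x→∞) (6·x^2 + 6·x)/(3)
  = ∞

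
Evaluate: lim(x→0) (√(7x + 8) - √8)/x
This is a standard limit.

Factor or rationalize the expression:
  lim(x→0) (√(7x + 8) - √8)/x = 7·sqrt(2)/8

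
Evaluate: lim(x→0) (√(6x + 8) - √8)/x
This is a standard limit.

Factor or rationalize the expression:
  lim(x→0) (√(6x + 8) - √8)/x = 3·sqrt(2)/4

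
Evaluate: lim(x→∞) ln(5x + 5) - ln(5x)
This is an ∞-∞ indeterminate form.

Combine fractions or rationalize to convert ∞-∞ to 0/0 form:
  lim(x→∞) ln(5x + 5) - ln(5x) = 0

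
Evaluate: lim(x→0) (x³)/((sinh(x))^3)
This is a 0/0 indeterminate form.

Apply L'Hôpital's rule: differentiate numerator and denominator separately.
  f(x) = x^3   ⇒   f'(x) = 3·x^2
  g(x) = sinh(x)^3   ⇒   g'(x) = 3·sinh(x)^2·cosh(x)
  lim(x→0) f'(x)/g'(x) = lim(x→0) (3·x^2)/(3·sinh(x)^2·cosh(x))
  = 1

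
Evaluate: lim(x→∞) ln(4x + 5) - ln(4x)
This is an ∞-∞ indeterminate form.

Combine fractions or rationalize to convert ∞-∞ to 0/0 form:
  lim(x→∞) ln(4x + 5) - ln(4x) = 0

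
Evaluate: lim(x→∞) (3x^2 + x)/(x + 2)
This is an ∞/∞ indeterminate form.

Apply L'Hôpital's rule: differentiate numerator and denominator separately.
  f(x) = 3·x^2 + x   ⇒   f'(x) = 6·x + 1
  g(x) = x + 2   ⇒   g'(x) = 1
  lim(x→∞) f'(x)/g'(x) = lim(x→∞) (6·x + 1)/(1)
  = ∞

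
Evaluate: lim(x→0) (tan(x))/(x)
This is a 0/0 indeterminate form.

Apply L'Hôpital's rule: differentiate numerator and denominator separately.
  f(x) = tan(x)   ⇒   f'(x) = tan(x)^2 + 1
  g(x) = x   ⇒   g'(x) = 1
  lim(x→0) f'(x)/g'(x) = lim(x→0) (tan(x)^2 + 1)/(1)
  = 1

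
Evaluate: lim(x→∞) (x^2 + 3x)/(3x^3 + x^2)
This is an ∞/∞ indeterminate form.

Apply L'Hôpital's rule: differentiate numerator and denominator separately.
  f(x) = x^2 + 3·x   ⇒   f'(x) = 2·x + 3
  g(x) = 3·x^3 + x^2   ⇒   g'(x) = 9·x^2 + 2·x
  lim(x→∞) f'(x)/g'(x) = lim(x→∞) (2·x + 3)/(9·x^2 + 2·x)
  = 0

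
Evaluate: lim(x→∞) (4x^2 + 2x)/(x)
This is an ∞/∞ indeterminate form.

Apply L'Hôpital's rule: differentiate numerator and denominator separately.
  f(x) = 4·x^2 + 2·x   ⇒   f'(x) = 8·x + 2
  g(x) = x   ⇒   g'(x) = 1
  lim(x→∞) f'(x)/g'(x) = lim(x→∞) (8·x + 2)/(1)
  = ∞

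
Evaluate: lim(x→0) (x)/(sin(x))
This is a 0/0 indeterminate form.

Apply L'Hôpital's rule: differentiate numerator and denominator separately.
  f(x) = x   ⇒   f'(x) = 1
  g(x) = sin(x)   ⇒   g'(x) = cos(x)
  lim(x→0) f'(x)/g'(x) = lim(x→0) (1)/(cos(x))
  = 1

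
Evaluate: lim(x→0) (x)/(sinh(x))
This is a 0/0 indeterminate form.

Apply L'Hôpital's rule: differentiate numerator and denominator separately.
  f(x) = x   ⇒   f'(x) = 1
  g(x) = sinh(x)   ⇒   g'(x) = cosh(x)
  lim(x→0) f'(x)/g'(x) = lim(x→0) (1)/(cosh(x))
  = 1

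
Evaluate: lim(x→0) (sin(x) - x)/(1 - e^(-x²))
This is a 0/0 indeterminate form.

Apply L'Hôpital's rule: differentiate numerator and denominator separately.
  f(x) = -x + sin(x)   ⇒   f'(x) = cos(x) - 1
  g(x) = 1 - e^(-x^2)   ⇒   g'(x) = 2·x·e^(-x^2)
  lim(x→0) f'(x)/g'(x) = lim(x→0) (cos(x) - 1)/(2·x·e^(-x^2))
  = 0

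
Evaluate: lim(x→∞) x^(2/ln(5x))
This is an exponential indeterminate form.

For exponential indeterminate forms, take the natural log:
  Let L = lim(x→∞) x^(2/ln(5x))
  Then ln(L) = lim(x→∞) [exponent × ln(base)]
  Evaluate using L'Hôpital or standard limits, then exponentiate.
  L = e²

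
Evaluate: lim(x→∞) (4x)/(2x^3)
This is an ∞/∞ indeterminate form.

Apply L'Hôpital's rule: differentiate numerator and denominator separately.
  f(x) = 4·x   ⇒   f'(x) = 4
  g(x) = 2·x^3   ⇒   g'(x) = 6·x^2
  lim(x→∞) f'(x)/g'(x) = lim(x→∞) (4)/(6·x^2)
  = 0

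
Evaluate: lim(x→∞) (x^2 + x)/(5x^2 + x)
This is an ∞/∞ indeterminate form.

Apply L'Hôpital's rule: differentiate numerator and denominator separately.
  f(x) = x^2 + x   ⇒   f'(x) = 2·x + 1
  g(x) = 5·x^2 + x   ⇒   g'(x) = 10·x + 1
  lim(x→∞) f'(x)/g'(x) = lim(x→∞) (2·x + 1)/(10·x + 1)
  = 1/5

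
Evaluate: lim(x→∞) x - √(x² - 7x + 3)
This is an ∞-∞ indeterminate form.

Combine fractions or rationalize to convert ∞-∞ to 0/0 form:
  lim(x→∞) x - √(x² - 7x + 3) = 7/2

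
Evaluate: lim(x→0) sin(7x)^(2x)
This is an exponential indeterminate form.

For exponential indeterminate forms, take the natural log:
  Let L = lim(x→0) sin(7x)^(2x)
  Then ln(L) = lim(x→0) [exponent × ln(base)]
  Evaluate using L'Hôpital or standard limits, then exponentiate.
  L = 1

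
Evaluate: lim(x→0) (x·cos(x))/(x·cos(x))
This is a 0/0 indeterminate form.

Apply L'Hôpital's rule: differentiate numerator and denominator separately.
  f(x) = x·cos(x)   ⇒   f'(x) = -x·sin(x) + cos(x)
  g(x) = x·cos(x)   ⇒   g'(x) = -x·sin(x) + cos(x)
  lim(x→0) f'(x)/g'(x) = lim(x→0) (-x·sin(x) + cos(x))/(-x·sin(x) + cos(x))
  = 1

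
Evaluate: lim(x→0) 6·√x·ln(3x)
This is a 0·∞ indeterminate form.

Rewrite 0·∞ as a quotient (0/0 or ∞/∞ form), then apply L'Hôpital's rule:
  lim(x→0) 6·√x·ln(3x) = 0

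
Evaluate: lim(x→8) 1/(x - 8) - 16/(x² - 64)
This is an ∞-∞ indeterminate form.

Combine fractions or rationalize to convert ∞-∞ to 0/0 form:
  lim(x→8) 1/(x - 8) - 16/(x² - 64) = 1/16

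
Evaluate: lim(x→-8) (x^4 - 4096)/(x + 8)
This is a standard limit.

Factor or rationalize the expression:
  lim(x→-8) (x^4 - 4096)/(x + 8) = -2048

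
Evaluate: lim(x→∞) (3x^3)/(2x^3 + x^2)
This is an ∞/∞ indeterminate form.

Apply L'Hôpital's rule: differentiate numerator and denominator separately.
  f(x) = 3·x^3   ⇒   f'(x) = 9·x^2
  g(x) = 2·x^3 + x^2   ⇒   g'(x) = 6·x^2 + 2·x
  lim(x→∞) f'(x)/g'(x) = lim(x→∞) (9·x^2)/(6·x^2 + 2·x)
  = 3/2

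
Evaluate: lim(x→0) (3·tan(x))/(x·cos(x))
This is a 0/0 indeterminate form.

Apply L'Hôpital's rule: differentiate numerator and denominator separately.
  f(x) = 3·tan(x)   ⇒   f'(x) = 3·tan(x)^2 + 3
  g(x) = x·cos(x)   ⇒   g'(x) = -x·sin(x) + cos(x)
  lim(x→0) f'(x)/g'(x) = lim(x→0) (3·tan(x)^2 + 3)/(-x·sin(x) + cos(x))
  = 3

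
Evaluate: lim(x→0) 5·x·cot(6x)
This is a 0·∞ indeterminate form.

Rewrite 0·∞ as a quotient (0/0 or ∞/∞ form), then apply L'Hôpital's rule:
  lim(x→0) 5·x·cot(6x) = 5/6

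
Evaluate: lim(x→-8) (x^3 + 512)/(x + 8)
This is a standard limit.

Factor or rationalize the expression:
  lim(x→-8) (x^3 + 512)/(x + 8) = 192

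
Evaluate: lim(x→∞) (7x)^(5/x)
This is an exponential indeterminate form.

For exponential indeterminate forms, take the natural log:
  Let L = lim(x→∞) (7x)^(5/x)
  Then ln(L) = lim(x→∞) [exponent × ln(base)]
  Evaluate using L'Hôpital or standard limits, then exponentiate.
  L = 1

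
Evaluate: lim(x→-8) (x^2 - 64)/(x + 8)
This is a standard limit.

Factor or rationalize the expression:
  lim(x→-8) (x^2 - 64)/(x + 8) = -16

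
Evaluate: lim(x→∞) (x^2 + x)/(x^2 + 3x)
This is an ∞/∞ indeterminate form.

Apply L'Hôpital's rule: differentiate numerator and denominator separately.
  f(x) = x^2 + x   ⇒   f'(x) = 2·x + 1
  g(x) = x^2 + 3·x   ⇒   g'(x) = 2·x + 3
  lim(x→∞) f'(x)/g'(x) = lim(x→∞) (2·x + 1)/(2·x + 3)
  = 1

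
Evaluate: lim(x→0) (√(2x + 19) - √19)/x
This is a standard limit.

Factor or rationalize the expression:
  lim(x→0) (√(2x + 19) - √19)/x = sqrt(19)/19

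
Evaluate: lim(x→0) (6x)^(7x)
This is an exponential indeterminate form.

For exponential indeterminate forms, take the natural log:
  Let L = lim(x→0) (6x)^(7x)
  Then ln(L) = lim(x→0) [exponent × ln(base)]
  Evaluate using L'Hôpital or standard limits, then exponentiate.
  L = 1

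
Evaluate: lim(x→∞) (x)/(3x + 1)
This is an ∞/∞ indeterminate form.

Apply L'Hôpital's rule: differentiate numerator and denominator separately.
  f(x) = x   ⇒   f'(x) = 1
  g(x) = 3·x + 1   ⇒   g'(x) = 3
  lim(x→∞) f'(x)/g'(x) = lim(x→∞) (1)/(3)
  = 1/3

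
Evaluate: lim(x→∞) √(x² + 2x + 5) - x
This is an ∞-∞ indeterminate form.

Combine fractions or rationalize to convert ∞-∞ to 0/0 form:
  lim(x→∞) √(x² + 2x + 5) - x = 1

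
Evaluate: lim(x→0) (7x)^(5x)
This is an exponential indeterminate form.

For exponential indeterminate forms, take the natural log:
  Let L = lim(x→0) (7x)^(5x)
  Then ln(L) = lim(x→0) [exponent × ln(base)]
  Evaluate using L'Hôpital or standard limits, then exponentiate.
  L = 1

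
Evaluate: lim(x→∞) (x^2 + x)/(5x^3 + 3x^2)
This is an ∞/∞ indeterminate form.

Apply L'Hôpital's rule: differentiate numerator and denominator separately.
  f(x) = x^2 + x   ⇒   f'(x) = 2·x + 1
  g(x) = 5·x^3 + 3·x^2   ⇒   g'(x) = 15·x^2 + 6·x
  lim(x→∞) f'(x)/g'(x) = lim(x→∞) (2·x + 1)/(15·x^2 + 6·x)
  = 0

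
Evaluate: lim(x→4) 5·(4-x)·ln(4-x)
This is a 0·∞ indeterminate form.

Rewrite 0·∞ as a quotient (0/0 or ∞/∞ form), then apply L'Hôpital's rule:
  lim(x→4) 5·(4-x)·ln(4-x) = 0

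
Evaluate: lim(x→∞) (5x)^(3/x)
This is an exponential indeterminate form.

For exponential indeterminate forms, take the natural log:
  Let L = lim(x→∞) (5x)^(3/x)
  Then ln(L) = lim(x→∞) [exponent × ln(base)]
  Evaluate using L'Hôpital or standard limits, then exponentiate.
  L = 1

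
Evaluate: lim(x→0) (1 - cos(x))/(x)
This is a 0/0 indeterminate form.

Apply L'Hôpital's rule: differentiate numerator and denominator separately.
  f(x) = 1 - cos(x)   ⇒   f'(x) = sin(x)
  g(x) = x   ⇒   g'(x) = 1
  lim(x→0) f'(x)/g'(x) = lim(x→0) (sin(x))/(1)
  = 0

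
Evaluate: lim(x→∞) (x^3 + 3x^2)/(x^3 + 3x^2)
This is an ∞/∞ indeterminate form.

Apply L'Hôpital's rule: differentiate numerator and denominator separately.
  f(x) = x^3 + 3·x^2   ⇒   f'(x) = 3·x^2 + 6·x
  g(x) = x^3 + 3·x^2   ⇒   g'(x) = 3·x^2 + 6·x
  lim(x→∞) f'(x)/g'(x) = lim(x→∞) (3·x^2 + 6·x)/(3·x^2 + 6·x)
  = 1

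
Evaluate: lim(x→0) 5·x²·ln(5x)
This is a 0·∞ indeterminate form.

Rewrite 0·∞ as a quotient (0/0 or ∞/∞ form), then apply L'Hôpital's rule:
  lim(x→0) 5·x²·ln(5x) = 0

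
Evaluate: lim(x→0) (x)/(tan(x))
This is a 0/0 indeterminate form.

Apply L'Hôpital's rule: differentiate numerator and denominator separately.
  f(x) = x   ⇒   f'(x) = 1
  g(x) = tan(x)   ⇒   g'(x) = tan(x)^2 + 1
  lim(x→0) f'(x)/g'(x) = lim(x→0) (1)/(tan(x)^2 + 1)
  = 1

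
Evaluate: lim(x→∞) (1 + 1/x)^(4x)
This is an exponential indeterminate form.

For exponential indeterminate forms, take the natural log:
  Let L = lim(x→∞) (1 + 1/x)^(4x)
  Then ln(L) = lim(x→∞) [exponent × ln(base)]
  Evaluate using L'Hôpital or standard limits, then exponentiate.
  L = e^(4)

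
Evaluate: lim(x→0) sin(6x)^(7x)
This is an exponential indeterminate form.

For exponential indeterminate forms, take the natural log:
  Let L = lim(x→0) sin(6x)^(7x)
  Then ln(L) = lim(x→0) [exponent × ln(base)]
  Evaluate using L'Hôpital or standard limits, then exponentiate.
  L = 1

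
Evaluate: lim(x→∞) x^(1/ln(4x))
This is an exponential indeterminate form.

For exponential indeterminate forms, take the natural log:
  Let L = lim(x→∞) x^(1/ln(4x))
  Then ln(L) = lim(x→∞) [exponent × ln(base)]
  Evaluate using L'Hôpital or standard limits, then exponentiate.
  L = e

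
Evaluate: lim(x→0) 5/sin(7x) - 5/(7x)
This is an ∞-∞ indeterminate form.

Combine fractions or rationalize to convert ∞-∞ to 0/0 form:
  lim(x→0) 5/sin(7x) - 5/(7x) = 0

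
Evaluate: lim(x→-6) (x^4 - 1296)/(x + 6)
This is a standard limit.

Factor or rationalize the expression:
  lim(x→-6) (x^4 - 1296)/(x + 6) = -864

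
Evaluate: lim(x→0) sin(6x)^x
This is an exponential indeterminate form.

For exponential indeterminate forms, take the natural log:
  Let L = lim(x→0) sin(6x)^x
  Then ln(L) = lim(x→0) [exponent × ln(base)]
  Evaluate using L'Hôpital or standard limits, then exponentiate.
  L = 1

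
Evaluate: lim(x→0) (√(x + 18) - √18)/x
This is a standard limit.

Factor or rationalize the expression:
  lim(x→0) (√(x + 18) - √18)/x = sqrt(2)/12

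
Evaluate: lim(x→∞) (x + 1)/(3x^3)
This is an ∞/∞ indeterminate form.

Apply L'Hôpital's rule: differentiate numerator and denominator separately.
  f(x) = x + 1   ⇒   f'(x) = 1
  g(x) = 3·x^3   ⇒   g'(x) = 9·x^2
  lim(x→∞) f'(x)/g'(x) = lim(x→∞) (1)/(9·x^2)
  = 0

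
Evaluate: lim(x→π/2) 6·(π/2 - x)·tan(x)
This is a 0·∞ indeterminate form.

Rewrite 0·∞ as a quotient (0/0 or ∞/∞ form), then apply L'Hôpital's rule:
  lim(x→π/2) 6·(π/2 - x)·tan(x) = 6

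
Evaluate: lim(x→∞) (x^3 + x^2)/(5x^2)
This is an ∞/∞ indeterminate form.

Apply L'Hôpital's rule: differentiate numerator and denominator separately.
  f(x) = x^3 + x^2   ⇒   f'(x) = 3·x^2 + 2·x
  g(x) = 5·x^2   ⇒   g'(x) = 10·x
  lim(x→∞) f'(x)/g'(x) = lim(x→∞) (3·x^2 + 2·x)/(10·x)
  = ∞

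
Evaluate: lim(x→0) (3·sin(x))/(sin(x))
This is a 0/0 indeterminate form.

Apply L'Hôpital's rule: differentiate numerator and denominator separately.
  f(x) = 3·sin(x)   ⇒   f'(x) = 3·cos(x)
  g(x) = sin(x)   ⇒   g'(x) = cos(x)
  lim(x→0) f'(x)/g'(x) = lim(x→0) (3·cos(x))/(cos(x))
  = 3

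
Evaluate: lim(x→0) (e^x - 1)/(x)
This is a 0/0 indeterminate form.

Apply L'Hôpital's rule: differentiate numerator and denominator separately.
  f(x) = e^(x) - 1   ⇒   f'(x) = e^(x)
  g(x) = x   ⇒   g'(x) = 1
  lim(x→0) f'(x)/g'(x) = lim(x→0) (e^(x))/(1)
  = 1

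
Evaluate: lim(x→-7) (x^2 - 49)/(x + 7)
This is a standard limit.

Factor or rationalize the expression:
  lim(x→-7) (x^2 - 49)/(x + 7) = -14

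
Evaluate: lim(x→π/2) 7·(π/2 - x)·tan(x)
This is a 0·∞ indeterminate form.

Rewrite 0·∞ as a quotient (0/0 or ∞/∞ form), then apply L'Hôpital's rule:
  lim(x→π/2) 7·(π/2 - x)·tan(x) = 7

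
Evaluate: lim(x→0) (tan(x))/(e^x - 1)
This is a 0/0 indeterminate form.

Apply L'Hôpital's rule: differentiate numerator and denominator separately.
  f(x) = tan(x)   ⇒   f'(x) = tan(x)^2 + 1
  g(x) = e^(x) - 1   ⇒   g'(x) = e^(x)
  lim(x→0) f'(x)/g'(x) = lim(x→0) (tan(x)^2 + 1)/(e^(x))
  = 1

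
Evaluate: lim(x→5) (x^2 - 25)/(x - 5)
This is a standard limit.

Factor or rationalize the expression:
  lim(x→5) (x^2 - 25)/(x - 5) = 10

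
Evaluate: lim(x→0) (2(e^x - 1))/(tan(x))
This is a 0/0 indeterminate form.

Apply L'Hôpital's rule: differentiate numerator and denominator separately.
  f(x) = 2·e^(x) - 2   ⇒   f'(x) = 2·e^(x)
  g(x) = tan(x)   ⇒   g'(x) = tan(x)^2 + 1
  lim(x→0) f'(x)/g'(x) = lim(x→0) (2·e^(x))/(tan(x)^2 + 1)
  = 2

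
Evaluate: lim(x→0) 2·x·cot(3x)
This is a 0·∞ indeterminate form.

Rewrite 0·∞ as a quotient (0/0 or ∞/∞ form), then apply L'Hôpital's rule:
  lim(x→0) 2·x·cot(3x) = 2/3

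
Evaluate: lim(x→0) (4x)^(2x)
This is an exponential indeterminate form.

For exponential indeterminate forms, take the natural log:
  Let L = lim(x→0) (4x)^(2x)
  Then ln(L) = lim(x→0) [exponent × ln(base)]
  Evaluate using L'Hôpital or standard limits, then exponentiate.
  L = 1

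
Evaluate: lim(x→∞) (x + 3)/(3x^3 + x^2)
This is an ∞/∞ indeterminate form.

Apply L'Hôpital's rule: differentiate numerator and denominator separately.
  f(x) = x + 3   ⇒   f'(x) = 1
  g(x) = 3·x^3 + x^2   ⇒   g'(x) = 9·x^2 + 2·x
  lim(x→∞) f'(x)/g'(x) = lim(x→∞) (1)/(9·x^2 + 2·x)
  = 0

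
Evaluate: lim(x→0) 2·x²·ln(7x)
This is a 0·∞ indeterminate form.

Rewrite 0·∞ as a quotient (0/0 or ∞/∞ form), then apply L'Hôpital's rule:
  lim(x→0) 2·x²·ln(7x) = 0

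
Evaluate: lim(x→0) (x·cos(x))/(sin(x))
This is a 0/0 indeterminate form.

Apply L'Hôpital's rule: differentiate numerator and denominator separately.
  f(x) = x·cos(x)   ⇒   f'(x) = -x·sin(x) + cos(x)
  g(x) = sin(x)   ⇒   g'(x) = cos(x)
  lim(x→0) f'(x)/g'(x) = lim(x→0) (-x·sin(x) + cos(x))/(cos(x))
  = 1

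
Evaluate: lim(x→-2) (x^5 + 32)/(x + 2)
This is a standard limit.

Factor or rationalize the expression:
  lim(x→-2) (x^5 + 32)/(x + 2) = 80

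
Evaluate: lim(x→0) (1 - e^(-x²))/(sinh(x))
This is a 0/0 indeterminate form.

Apply L'Hôpital's rule: differentiate numerator and denominator separately.
  f(x) = 1 - e^(-x^2)   ⇒   f'(x) = 2·x·e^(-x^2)
  g(x) = sinh(x)   ⇒   g'(x) = cosh(x)
  lim(x→0) f'(x)/g'(x) = lim(x→0) (2·x·e^(-x^2))/(cosh(x))
  = 0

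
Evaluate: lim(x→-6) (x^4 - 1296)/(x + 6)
This is a standard limit.

Factor or rationalize the expression:
  lim(x→-6) (x^4 - 1296)/(x + 6) = -864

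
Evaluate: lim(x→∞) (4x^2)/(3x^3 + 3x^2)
This is an ∞/∞ indeterminate form.

Apply L'Hôpital's rule: differentiate numerator and denominator separately.
  f(x) = 4·x^2   ⇒   f'(x) = 8·x
  g(x) = 3·x^3 + 3·x^2   ⇒   g'(x) = 9·x^2 + 6·x
  lim(x→∞) f'(x)/g'(x) = lim(x→∞) (8·x)/(9·x^2 + 6·x)
  = 0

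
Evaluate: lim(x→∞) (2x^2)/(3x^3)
This is an ∞/∞ indeterminate form.

Apply L'Hôpital's rule: differentiate numerator and denominator separately.
  f(x) = 2·x^2   ⇒   f'(x) = 4·x
  g(x) = 3·x^3   ⇒   g'(x) = 9·x^2
  lim(x→∞) f'(x)/g'(x) = lim(x→∞) (4·x)/(9·x^2)
  = 0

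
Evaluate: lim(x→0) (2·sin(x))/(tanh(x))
This is a 0/0 indeterminate form.

Apply L'Hôpital's rule: differentiate numerator and denominator separately.
  f(x) = 2·sin(x)   ⇒   f'(x) = 2·cos(x)
  g(x) = tanh(x)   ⇒   g'(x) = 1 - tanh(x)^2
  lim(x→0) f'(x)/g'(x) = lim(x→0) (2·cos(x))/(1 - tanh(x)^2)
  = 2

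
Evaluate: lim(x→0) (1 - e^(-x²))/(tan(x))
This is a 0/0 indeterminate form.

Apply L'Hôpital's rule: differentiate numerator and denominator separately.
  f(x) = 1 - e^(-x^2)   ⇒   f'(x) = 2·x·e^(-x^2)
  g(x) = tan(x)   ⇒   g'(x) = tan(x)^2 + 1
  lim(x→0) f'(x)/g'(x) = lim(x→0) (2·x·e^(-x^2))/(tan(x)^2 + 1)
  = 0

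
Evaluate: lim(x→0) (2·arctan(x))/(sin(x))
This is a 0/0 indeterminate form.

Apply L'Hôpital's rule: differentiate numerator and denominator separately.
  f(x) = 2·atan(x)   ⇒   f'(x) = 2/(x^2 + 1)
  g(x) = sin(x)   ⇒   g'(x) = cos(x)
  lim(x→0) f'(x)/g'(x) = lim(x→0) (2/(x^2 + 1))/(cos(x))
  = 2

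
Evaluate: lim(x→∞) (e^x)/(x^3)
This is an ∞/∞ indeterminate form.

Apply L'Hôpital's rule: differentiate numerator and denominator separately.
  f(x) = e^(x)   ⇒   f'(x) = e^(x)
  g(x) = x^3   ⇒   g'(x) = 3·x^2
  lim(x→∞) f'(x)/g'(x) = lim(x→∞) (e^(x))/(3·x^2)
  = ∞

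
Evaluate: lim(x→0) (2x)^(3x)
This is an exponential indeterminate form.

For exponential indeterminate forms, take the natural log:
  Let L = lim(x→0) (2x)^(3x)
  Then ln(L) = lim(x→0) [exponent × ln(base)]
  Evaluate using L'Hôpital or standard limits, then exponentiate.
  L = 1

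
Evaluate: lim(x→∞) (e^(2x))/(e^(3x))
This is an ∞/∞ indeterminate form.

Apply L'Hôpital's rule: differentiate numerator and denominator separately.
  f(x) = e^(2·x)   ⇒   f'(x) = 2·e^(2·x)
  g(x) = e^(3·x)   ⇒   g'(x) = 3·e^(3·x)
  lim(x→∞) f'(x)/g'(x) = lim(x→∞) (2·e^(2·x))/(3·e^(3·x))
  = 0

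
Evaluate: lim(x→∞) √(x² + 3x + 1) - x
This is an ∞-∞ indeterminate form.

Combine fractions or rationalize to convert ∞-∞ to 0/0 form:
  lim(x→∞) √(x² + 3x + 1) - x = 3/2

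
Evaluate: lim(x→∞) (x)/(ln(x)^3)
This is an ∞/∞ indeterminate form.

Apply L'Hôpital's rule: differentiate numerator and denominator separately.
  f(x) = x   ⇒   f'(x) = 1
  g(x) = ln(x)^3   ⇒   g'(x) = 3·ln(x)^2/x
  lim(x→∞) f'(x)/g'(x) = lim(x→∞) (1)/(3·ln(x)^2/x)
  = ∞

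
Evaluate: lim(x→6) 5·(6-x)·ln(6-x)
This is a 0·∞ indeterminate form.

Rewrite 0·∞ as a quotient (0/0 or ∞/∞ form), then apply L'Hôpital's rule:
  lim(x→6) 5·(6-x)·ln(6-x) = 0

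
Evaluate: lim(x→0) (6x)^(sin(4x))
This is an exponential indeterminate form.

For exponential indeterminate forms, take the natural log:
  Let L = lim(x→0) (6x)^(sin(4x))
  Then ln(L) = lim(x→0) [exponent × ln(base)]
  Evaluate using L'Hôpital or standard limits, then exponentiate.
  L = 1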